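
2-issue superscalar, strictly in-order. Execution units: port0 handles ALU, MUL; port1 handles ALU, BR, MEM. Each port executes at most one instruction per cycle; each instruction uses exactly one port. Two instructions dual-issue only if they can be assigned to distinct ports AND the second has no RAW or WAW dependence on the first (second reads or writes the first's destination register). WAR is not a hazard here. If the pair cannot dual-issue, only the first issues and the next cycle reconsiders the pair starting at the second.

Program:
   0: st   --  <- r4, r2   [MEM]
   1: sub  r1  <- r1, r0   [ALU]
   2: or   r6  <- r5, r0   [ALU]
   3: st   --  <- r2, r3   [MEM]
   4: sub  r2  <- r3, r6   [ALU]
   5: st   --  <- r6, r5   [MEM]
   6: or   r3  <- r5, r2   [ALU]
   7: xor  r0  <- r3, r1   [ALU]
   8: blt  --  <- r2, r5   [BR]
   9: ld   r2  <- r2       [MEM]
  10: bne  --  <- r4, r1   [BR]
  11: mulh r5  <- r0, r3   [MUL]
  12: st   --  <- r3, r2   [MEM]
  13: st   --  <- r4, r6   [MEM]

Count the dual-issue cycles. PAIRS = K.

c0: i0,i1 st.MEM/sub.ALU  2-wide
c1: i2,i3 or.ALU/st.MEM  2-wide
c2: i4,i5 sub.ALU/st.MEM  2-wide
c3: i6 or.ALU  RAW r3
c4: i7,i8 xor.ALU/blt.BR  2-wide
c5: i9 ld.MEM  no-port MEM/BR
c6: i10,i11 bne.BR/mulh.MUL  2-wide
c7: i12 st.MEM  no-port MEM/MEM
c8: i13 st.MEM  tail

PAIRS = 5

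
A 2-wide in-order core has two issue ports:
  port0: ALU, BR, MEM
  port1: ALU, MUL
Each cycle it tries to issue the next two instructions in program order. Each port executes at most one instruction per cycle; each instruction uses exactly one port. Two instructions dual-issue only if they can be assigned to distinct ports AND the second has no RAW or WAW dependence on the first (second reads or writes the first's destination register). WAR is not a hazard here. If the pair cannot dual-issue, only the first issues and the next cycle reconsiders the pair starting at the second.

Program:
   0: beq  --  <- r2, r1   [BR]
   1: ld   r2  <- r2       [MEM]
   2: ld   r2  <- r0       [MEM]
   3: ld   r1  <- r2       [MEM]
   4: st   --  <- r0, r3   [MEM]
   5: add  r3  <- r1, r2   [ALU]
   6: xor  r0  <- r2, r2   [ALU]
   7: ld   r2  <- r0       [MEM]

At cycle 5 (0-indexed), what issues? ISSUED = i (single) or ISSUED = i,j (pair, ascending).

#0 head=0: beq i0 no-port BR/MEM
#1 head=1: ld i1 no-port MEM/MEM
#2 head=2: ld i2 no-port MEM/MEM
#3 head=3: ld i3 no-port MEM/MEM
#4 head=4: st;add i4&i5 2-wide
#5 head=6: xor i6 RAW r0
#6 head=7: ld i7 tail

ISSUED = 6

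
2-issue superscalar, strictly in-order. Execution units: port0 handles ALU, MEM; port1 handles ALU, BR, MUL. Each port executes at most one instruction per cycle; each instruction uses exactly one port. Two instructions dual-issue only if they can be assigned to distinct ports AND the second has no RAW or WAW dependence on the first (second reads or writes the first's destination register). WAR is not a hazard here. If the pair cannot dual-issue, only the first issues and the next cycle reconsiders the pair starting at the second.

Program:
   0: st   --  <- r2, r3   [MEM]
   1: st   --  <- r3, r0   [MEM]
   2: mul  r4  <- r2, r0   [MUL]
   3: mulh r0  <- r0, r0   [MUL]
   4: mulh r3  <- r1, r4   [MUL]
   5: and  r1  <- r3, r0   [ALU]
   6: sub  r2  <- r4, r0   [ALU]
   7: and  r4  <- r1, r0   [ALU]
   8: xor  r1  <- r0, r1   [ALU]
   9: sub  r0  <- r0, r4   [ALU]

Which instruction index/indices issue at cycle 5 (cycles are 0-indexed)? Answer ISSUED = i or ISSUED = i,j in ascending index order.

ISSUED = 7,8

[0] i0  st.MEM  -- no-port MEM/MEM
[1] i1+i2  st.MEM;mul.MUL  -- dual
[2] i3  mulh.MUL  -- no-port MUL/MUL
[3] i4  mulh.MUL  -- RAW r3
[4] i5+i6  and.ALU;sub.ALU  -- dual
[5] i7+i8  and.ALU;xor.ALU  -- dual
[6] i9  sub.ALU  -- tail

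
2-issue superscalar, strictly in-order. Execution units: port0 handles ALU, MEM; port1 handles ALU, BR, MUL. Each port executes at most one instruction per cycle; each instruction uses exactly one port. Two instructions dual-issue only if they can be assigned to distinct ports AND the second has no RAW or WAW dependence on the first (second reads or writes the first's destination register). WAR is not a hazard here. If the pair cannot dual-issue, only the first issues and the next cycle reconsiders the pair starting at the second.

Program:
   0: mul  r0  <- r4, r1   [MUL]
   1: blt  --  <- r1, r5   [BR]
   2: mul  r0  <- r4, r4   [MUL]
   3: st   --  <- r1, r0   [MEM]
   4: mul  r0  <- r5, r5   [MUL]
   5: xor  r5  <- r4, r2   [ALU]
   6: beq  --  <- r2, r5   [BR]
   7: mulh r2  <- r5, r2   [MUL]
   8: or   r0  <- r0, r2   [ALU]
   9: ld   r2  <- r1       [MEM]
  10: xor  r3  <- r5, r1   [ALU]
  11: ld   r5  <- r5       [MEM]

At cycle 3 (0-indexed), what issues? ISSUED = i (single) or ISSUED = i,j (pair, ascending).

ISSUED = 3,4

c0: i0 mul.MUL  no-port MUL/BR
c1: i1 blt.BR  no-port BR/MUL
c2: i2 mul.MUL  RAW r0
c3: i3+i4 st.MEM mul.MUL  2-wide
c4: i5 xor.ALU  RAW r5
c5: i6 beq.BR  no-port BR/MUL
c6: i7 mulh.MUL  RAW r2
c7: i8+i9 or.ALU ld.MEM  2-wide
c8: i10+i11 xor.ALU ld.MEM  2-wide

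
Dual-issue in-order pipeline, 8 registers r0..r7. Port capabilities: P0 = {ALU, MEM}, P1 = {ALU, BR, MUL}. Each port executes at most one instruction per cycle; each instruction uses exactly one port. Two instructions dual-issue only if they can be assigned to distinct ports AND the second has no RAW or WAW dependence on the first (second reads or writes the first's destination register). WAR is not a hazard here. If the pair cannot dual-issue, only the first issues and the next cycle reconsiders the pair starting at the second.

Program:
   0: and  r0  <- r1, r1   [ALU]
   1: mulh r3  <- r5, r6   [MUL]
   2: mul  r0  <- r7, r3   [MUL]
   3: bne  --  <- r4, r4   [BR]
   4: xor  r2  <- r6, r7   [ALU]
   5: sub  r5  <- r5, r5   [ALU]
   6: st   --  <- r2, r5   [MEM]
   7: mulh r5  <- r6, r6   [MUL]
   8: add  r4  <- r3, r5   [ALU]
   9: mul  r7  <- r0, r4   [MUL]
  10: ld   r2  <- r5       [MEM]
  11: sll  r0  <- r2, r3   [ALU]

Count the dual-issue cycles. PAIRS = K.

t=0 i0+i1:and mulh ; pair
t=1 i2:mul ; no-port MUL/BR
t=2 i3+i4:bne xor ; pair
t=3 i5:sub ; RAW r5
t=4 i6+i7:st mulh ; pair
t=5 i8:add ; RAW r4
t=6 i9+i10:mul ld ; pair
t=7 i11:sll ; tail

PAIRS = 4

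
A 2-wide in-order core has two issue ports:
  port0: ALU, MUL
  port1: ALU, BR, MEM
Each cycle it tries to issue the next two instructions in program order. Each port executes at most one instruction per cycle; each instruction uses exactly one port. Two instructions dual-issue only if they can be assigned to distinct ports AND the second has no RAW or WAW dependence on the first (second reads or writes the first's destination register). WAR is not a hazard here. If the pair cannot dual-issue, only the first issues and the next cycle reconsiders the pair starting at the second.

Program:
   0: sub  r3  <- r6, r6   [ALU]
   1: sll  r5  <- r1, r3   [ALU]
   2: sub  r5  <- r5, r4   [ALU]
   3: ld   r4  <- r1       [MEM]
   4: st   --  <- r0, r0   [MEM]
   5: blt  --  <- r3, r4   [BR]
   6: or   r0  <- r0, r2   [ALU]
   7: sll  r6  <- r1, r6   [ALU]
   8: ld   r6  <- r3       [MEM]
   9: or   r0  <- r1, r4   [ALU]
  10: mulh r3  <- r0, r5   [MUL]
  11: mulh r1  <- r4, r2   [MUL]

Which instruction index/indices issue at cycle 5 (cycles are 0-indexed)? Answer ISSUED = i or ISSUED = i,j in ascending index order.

#0 head=0: sub i0 RAW r3
#1 head=1: sll i1 RAW+WAW r5
#2 head=2: sub;ld i2&i3 pair
#3 head=4: st i4 no-port MEM/BR
#4 head=5: blt;or i5&i6 pair
#5 head=7: sll i7 WAW r6
#6 head=8: ld;or i8&i9 pair
#7 head=10: mulh i10 no-port MUL/MUL
#8 head=11: mulh i11 tail

ISSUED = 7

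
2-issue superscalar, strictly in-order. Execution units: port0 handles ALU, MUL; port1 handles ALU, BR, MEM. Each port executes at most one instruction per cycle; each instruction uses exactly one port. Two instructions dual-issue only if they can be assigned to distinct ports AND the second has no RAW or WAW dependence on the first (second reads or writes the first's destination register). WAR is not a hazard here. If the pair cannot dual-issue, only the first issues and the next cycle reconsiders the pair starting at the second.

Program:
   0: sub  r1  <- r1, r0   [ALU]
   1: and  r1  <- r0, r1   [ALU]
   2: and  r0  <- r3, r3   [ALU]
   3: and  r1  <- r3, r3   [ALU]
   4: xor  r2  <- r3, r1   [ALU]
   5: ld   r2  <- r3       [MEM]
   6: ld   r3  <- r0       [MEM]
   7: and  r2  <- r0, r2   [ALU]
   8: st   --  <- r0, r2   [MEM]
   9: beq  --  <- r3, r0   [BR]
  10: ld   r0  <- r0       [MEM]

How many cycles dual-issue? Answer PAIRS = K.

PAIRS = 2

c0: i0 sub  RAW+WAW r1
c1: i1,i2 and+and  pair
c2: i3 and  RAW r1
c3: i4 xor  WAW r2
c4: i5 ld  no-port MEM/MEM
c5: i6,i7 ld+and  pair
c6: i8 st  no-port MEM/BR
c7: i9 beq  no-port BR/MEM
c8: i10 ld  tail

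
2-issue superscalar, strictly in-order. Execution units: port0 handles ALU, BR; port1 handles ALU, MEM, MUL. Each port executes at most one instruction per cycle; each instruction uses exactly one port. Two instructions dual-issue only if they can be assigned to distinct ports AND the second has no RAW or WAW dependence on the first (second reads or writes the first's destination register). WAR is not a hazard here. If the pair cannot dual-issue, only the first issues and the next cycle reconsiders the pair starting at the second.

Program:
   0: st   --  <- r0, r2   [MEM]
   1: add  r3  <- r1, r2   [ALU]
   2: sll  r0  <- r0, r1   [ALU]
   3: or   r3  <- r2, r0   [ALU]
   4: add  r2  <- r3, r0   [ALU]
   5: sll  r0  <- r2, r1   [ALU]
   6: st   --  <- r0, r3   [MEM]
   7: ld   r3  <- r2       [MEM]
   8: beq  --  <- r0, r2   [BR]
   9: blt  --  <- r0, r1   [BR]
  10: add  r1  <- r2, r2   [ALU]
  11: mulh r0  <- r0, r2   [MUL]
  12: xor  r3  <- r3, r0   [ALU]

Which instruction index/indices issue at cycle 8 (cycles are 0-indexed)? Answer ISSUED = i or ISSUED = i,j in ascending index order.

ISSUED = 11

0. st.MEM/add.ALU @i0/i1  | dual
1. sll.ALU @i2  | RAW r0
2. or.ALU @i3  | RAW r3
3. add.ALU @i4  | RAW r2
4. sll.ALU @i5  | RAW r0
5. st.MEM @i6  | no-port MEM/MEM
6. ld.MEM/beq.BR @i7/i8  | dual
7. blt.BR/add.ALU @i9/i10  | dual
8. mulh.MUL @i11  | RAW r0
9. xor.ALU @i12  | tail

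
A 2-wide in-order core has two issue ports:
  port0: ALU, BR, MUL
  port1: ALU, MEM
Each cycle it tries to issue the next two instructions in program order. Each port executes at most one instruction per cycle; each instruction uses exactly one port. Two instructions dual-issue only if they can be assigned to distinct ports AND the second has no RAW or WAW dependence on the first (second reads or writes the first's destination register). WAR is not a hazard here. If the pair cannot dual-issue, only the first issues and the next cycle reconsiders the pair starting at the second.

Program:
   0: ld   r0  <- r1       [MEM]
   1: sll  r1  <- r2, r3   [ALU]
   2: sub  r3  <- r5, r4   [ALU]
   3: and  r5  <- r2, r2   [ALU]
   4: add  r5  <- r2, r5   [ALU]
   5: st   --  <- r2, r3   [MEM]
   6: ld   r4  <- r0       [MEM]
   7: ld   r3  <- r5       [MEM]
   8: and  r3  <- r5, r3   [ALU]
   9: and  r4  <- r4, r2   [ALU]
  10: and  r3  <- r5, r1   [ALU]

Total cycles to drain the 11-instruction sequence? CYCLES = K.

t=0 i0/i1:ld sll ; 2-wide
t=1 i2/i3:sub and ; 2-wide
t=2 i4/i5:add st ; 2-wide
t=3 i6:ld ; no-port MEM/MEM
t=4 i7:ld ; RAW+WAW r3
t=5 i8/i9:and and ; 2-wide
t=6 i10:and ; tail

CYCLES = 7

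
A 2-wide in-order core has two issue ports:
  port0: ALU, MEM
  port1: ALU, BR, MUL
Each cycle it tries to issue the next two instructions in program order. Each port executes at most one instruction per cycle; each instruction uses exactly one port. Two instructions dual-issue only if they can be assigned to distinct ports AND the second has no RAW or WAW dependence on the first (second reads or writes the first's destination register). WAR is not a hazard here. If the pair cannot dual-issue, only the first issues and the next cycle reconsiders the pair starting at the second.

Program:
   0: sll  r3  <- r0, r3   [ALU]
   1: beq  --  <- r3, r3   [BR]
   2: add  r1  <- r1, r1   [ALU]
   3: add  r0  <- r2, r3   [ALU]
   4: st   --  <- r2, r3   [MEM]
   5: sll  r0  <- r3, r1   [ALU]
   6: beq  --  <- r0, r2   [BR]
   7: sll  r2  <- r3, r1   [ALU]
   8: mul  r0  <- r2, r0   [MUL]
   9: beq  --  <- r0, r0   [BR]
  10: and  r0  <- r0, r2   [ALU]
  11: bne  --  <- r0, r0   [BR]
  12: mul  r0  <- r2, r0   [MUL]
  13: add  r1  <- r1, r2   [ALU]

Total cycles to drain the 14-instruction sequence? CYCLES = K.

0. sll @i0  | RAW r3
1. beq+add @i1&i2  | pair
2. add+st @i3&i4  | pair
3. sll @i5  | RAW r0
4. beq+sll @i6&i7  | pair
5. mul @i8  | no-port MUL/BR
6. beq+and @i9&i10  | pair
7. bne @i11  | no-port BR/MUL
8. mul+add @i12&i13  | pair

CYCLES = 9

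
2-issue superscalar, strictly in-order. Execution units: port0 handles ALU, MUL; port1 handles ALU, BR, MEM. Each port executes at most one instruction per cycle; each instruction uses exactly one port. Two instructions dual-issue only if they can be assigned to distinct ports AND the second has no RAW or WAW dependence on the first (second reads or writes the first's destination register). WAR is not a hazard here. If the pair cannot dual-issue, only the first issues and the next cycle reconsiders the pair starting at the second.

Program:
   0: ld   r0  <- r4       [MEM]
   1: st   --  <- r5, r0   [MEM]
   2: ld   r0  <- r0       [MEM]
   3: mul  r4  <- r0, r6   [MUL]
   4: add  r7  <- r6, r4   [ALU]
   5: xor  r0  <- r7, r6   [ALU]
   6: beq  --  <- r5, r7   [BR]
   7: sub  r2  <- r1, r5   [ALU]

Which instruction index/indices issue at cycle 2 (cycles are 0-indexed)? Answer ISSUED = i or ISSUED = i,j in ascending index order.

[0] i0  ld  -- no-port MEM/MEM
[1] i1  st  -- no-port MEM/MEM
[2] i2  ld  -- RAW r0
[3] i3  mul  -- RAW r4
[4] i4  add  -- RAW r7
[5] i5&i6  xor beq  -- 2-wide
[6] i7  sub  -- tail

ISSUED = 2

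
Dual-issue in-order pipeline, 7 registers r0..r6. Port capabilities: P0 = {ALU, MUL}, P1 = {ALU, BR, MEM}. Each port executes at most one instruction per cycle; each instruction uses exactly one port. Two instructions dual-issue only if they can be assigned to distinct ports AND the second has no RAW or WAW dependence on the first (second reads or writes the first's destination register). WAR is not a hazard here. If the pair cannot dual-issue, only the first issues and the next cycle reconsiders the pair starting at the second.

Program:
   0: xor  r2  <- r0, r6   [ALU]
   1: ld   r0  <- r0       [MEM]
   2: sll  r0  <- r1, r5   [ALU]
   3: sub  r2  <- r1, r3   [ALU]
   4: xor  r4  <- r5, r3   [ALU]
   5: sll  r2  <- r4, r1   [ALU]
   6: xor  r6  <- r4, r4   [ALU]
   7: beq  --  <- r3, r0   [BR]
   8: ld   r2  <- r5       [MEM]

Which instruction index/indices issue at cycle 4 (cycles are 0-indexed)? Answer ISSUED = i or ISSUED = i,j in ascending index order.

ISSUED = 7

0. xor.ALU/ld.MEM @i0/i1  | 2-wide
1. sll.ALU/sub.ALU @i2/i3  | 2-wide
2. xor.ALU @i4  | RAW r4
3. sll.ALU/xor.ALU @i5/i6  | 2-wide
4. beq.BR @i7  | no-port BR/MEM
5. ld.MEM @i8  | tail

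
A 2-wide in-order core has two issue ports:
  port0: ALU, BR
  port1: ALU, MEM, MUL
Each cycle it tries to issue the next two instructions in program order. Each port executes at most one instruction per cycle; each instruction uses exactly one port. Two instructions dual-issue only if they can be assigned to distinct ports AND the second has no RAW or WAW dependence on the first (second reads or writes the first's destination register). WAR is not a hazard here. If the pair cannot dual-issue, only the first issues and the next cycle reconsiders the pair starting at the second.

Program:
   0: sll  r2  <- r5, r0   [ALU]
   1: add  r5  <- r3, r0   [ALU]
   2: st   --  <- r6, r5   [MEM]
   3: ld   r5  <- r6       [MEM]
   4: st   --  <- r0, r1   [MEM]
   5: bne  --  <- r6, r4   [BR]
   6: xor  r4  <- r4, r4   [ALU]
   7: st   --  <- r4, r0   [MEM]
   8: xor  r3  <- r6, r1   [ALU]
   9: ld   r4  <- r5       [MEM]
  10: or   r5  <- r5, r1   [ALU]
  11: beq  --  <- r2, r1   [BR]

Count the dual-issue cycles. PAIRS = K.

PAIRS = 4

  cy0 -> i0/i1 (sll.ALU add.ALU) dual
  cy1 -> i2 (st.MEM) no-port MEM/MEM
  cy2 -> i3 (ld.MEM) no-port MEM/MEM
  cy3 -> i4/i5 (st.MEM bne.BR) dual
  cy4 -> i6 (xor.ALU) RAW r4
  cy5 -> i7/i8 (st.MEM xor.ALU) dual
  cy6 -> i9/i10 (ld.MEM or.ALU) dual
  cy7 -> i11 (beq.BR) tail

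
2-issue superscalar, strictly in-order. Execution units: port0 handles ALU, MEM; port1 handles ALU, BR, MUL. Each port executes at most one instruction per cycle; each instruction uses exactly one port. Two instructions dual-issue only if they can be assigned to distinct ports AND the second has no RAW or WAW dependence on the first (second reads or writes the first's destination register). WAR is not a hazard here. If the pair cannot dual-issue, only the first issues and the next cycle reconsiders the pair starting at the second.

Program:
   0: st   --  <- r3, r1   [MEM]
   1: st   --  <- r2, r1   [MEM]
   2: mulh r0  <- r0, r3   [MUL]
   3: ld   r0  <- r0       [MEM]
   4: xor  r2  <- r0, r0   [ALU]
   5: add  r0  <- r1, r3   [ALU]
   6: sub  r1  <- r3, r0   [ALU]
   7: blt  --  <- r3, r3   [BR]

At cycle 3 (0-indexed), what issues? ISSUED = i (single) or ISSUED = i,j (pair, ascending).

#0 head=0: st.MEM i0 no-port MEM/MEM
#1 head=1: st.MEM+mulh.MUL i1,i2 pair
#2 head=3: ld.MEM i3 RAW r0
#3 head=4: xor.ALU+add.ALU i4,i5 pair
#4 head=6: sub.ALU+blt.BR i6,i7 pair

ISSUED = 4,5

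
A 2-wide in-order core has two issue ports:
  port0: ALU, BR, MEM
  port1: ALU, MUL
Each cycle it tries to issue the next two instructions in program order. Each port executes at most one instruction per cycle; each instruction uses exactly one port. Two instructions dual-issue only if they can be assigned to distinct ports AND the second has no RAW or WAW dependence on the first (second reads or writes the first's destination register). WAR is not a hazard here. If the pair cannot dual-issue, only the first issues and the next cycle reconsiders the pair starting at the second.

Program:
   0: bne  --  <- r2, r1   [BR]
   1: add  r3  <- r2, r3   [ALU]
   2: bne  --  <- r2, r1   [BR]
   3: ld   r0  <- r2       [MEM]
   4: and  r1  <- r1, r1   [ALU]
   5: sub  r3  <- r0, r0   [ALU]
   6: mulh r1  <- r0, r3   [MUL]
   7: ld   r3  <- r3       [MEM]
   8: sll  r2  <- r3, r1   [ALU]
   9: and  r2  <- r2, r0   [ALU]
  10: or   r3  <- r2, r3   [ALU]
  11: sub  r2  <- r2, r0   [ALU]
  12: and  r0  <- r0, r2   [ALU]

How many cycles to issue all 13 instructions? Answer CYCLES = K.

#0 head=0: bne+add i0,i1 pair
#1 head=2: bne i2 no-port BR/MEM
#2 head=3: ld+and i3,i4 pair
#3 head=5: sub i5 RAW r3
#4 head=6: mulh+ld i6,i7 pair
#5 head=8: sll i8 RAW+WAW r2
#6 head=9: and i9 RAW r2
#7 head=10: or+sub i10,i11 pair
#8 head=12: and i12 tail

CYCLES = 9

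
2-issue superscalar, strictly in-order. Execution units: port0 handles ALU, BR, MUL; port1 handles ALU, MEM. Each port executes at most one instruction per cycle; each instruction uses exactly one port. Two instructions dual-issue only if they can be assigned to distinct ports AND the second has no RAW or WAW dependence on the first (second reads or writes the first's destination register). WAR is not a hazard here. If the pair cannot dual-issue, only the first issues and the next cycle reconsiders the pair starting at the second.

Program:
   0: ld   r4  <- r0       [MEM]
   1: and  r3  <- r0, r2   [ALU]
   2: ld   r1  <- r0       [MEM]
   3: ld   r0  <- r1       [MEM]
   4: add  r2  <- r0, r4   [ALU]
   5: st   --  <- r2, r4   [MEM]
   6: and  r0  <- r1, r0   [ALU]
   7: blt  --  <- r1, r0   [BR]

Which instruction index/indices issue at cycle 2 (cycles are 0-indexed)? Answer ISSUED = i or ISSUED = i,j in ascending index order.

#0 head=0: ld.MEM/and.ALU i0,i1 2-wide
#1 head=2: ld.MEM i2 no-port MEM/MEM
#2 head=3: ld.MEM i3 RAW r0
#3 head=4: add.ALU i4 RAW r2
#4 head=5: st.MEM/and.ALU i5,i6 2-wide
#5 head=7: blt.BR i7 tail

ISSUED = 3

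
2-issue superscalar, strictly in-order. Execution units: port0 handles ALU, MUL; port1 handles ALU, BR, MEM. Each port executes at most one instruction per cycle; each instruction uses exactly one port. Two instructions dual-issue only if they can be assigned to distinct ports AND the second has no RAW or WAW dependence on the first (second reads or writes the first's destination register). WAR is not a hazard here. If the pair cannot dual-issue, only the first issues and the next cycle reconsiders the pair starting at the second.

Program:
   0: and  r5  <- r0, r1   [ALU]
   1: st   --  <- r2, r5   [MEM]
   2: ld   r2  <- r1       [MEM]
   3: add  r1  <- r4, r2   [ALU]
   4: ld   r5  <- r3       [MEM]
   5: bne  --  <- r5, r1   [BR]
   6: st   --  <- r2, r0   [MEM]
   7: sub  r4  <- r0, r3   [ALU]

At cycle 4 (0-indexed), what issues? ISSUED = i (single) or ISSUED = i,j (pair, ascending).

ISSUED = 5

0. and @i0  | RAW r5
1. st @i1  | no-port MEM/MEM
2. ld @i2  | RAW r2
3. add+ld @i3,i4  | 2-wide
4. bne @i5  | no-port BR/MEM
5. st+sub @i6,i7  | 2-wide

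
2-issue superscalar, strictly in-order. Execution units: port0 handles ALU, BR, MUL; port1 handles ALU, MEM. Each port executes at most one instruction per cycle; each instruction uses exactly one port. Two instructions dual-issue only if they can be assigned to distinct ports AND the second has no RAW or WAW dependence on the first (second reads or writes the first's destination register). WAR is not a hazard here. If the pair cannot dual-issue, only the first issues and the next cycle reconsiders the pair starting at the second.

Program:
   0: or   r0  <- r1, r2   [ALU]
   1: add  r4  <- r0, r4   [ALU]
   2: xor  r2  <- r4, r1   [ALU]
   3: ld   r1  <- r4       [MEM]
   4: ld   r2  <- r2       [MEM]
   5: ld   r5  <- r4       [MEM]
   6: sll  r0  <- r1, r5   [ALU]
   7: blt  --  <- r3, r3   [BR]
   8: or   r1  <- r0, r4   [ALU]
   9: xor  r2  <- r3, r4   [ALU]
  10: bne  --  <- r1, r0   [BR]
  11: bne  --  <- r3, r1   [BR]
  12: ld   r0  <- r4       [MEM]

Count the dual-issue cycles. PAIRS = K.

PAIRS = 4

c0: i0 or.ALU  RAW r0
c1: i1 add.ALU  RAW r4
c2: i2/i3 xor.ALU+ld.MEM  dual
c3: i4 ld.MEM  no-port MEM/MEM
c4: i5 ld.MEM  RAW r5
c5: i6/i7 sll.ALU+blt.BR  dual
c6: i8/i9 or.ALU+xor.ALU  dual
c7: i10 bne.BR  no-port BR/BR
c8: i11/i12 bne.BR+ld.MEM  dual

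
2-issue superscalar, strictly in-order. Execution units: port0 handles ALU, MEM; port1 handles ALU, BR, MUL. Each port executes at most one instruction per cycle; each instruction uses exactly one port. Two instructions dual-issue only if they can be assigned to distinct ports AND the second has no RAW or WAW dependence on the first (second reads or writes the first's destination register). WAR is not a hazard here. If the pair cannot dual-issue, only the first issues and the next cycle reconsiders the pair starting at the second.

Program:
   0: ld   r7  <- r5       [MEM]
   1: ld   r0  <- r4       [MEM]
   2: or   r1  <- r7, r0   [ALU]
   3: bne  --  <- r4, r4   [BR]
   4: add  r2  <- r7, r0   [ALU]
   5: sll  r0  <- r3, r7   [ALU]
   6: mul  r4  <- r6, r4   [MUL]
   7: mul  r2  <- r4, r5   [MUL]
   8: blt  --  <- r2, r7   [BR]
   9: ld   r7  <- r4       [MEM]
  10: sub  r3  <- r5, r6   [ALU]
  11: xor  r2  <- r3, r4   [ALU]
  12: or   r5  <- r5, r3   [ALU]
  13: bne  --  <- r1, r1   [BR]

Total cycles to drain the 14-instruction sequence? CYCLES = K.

c0: i0 ld.MEM  no-port MEM/MEM
c1: i1 ld.MEM  RAW r0
c2: i2/i3 or.ALU;bne.BR  dual
c3: i4/i5 add.ALU;sll.ALU  dual
c4: i6 mul.MUL  no-port MUL/MUL
c5: i7 mul.MUL  no-port MUL/BR
c6: i8/i9 blt.BR;ld.MEM  dual
c7: i10 sub.ALU  RAW r3
c8: i11/i12 xor.ALU;or.ALU  dual
c9: i13 bne.BR  tail

CYCLES = 10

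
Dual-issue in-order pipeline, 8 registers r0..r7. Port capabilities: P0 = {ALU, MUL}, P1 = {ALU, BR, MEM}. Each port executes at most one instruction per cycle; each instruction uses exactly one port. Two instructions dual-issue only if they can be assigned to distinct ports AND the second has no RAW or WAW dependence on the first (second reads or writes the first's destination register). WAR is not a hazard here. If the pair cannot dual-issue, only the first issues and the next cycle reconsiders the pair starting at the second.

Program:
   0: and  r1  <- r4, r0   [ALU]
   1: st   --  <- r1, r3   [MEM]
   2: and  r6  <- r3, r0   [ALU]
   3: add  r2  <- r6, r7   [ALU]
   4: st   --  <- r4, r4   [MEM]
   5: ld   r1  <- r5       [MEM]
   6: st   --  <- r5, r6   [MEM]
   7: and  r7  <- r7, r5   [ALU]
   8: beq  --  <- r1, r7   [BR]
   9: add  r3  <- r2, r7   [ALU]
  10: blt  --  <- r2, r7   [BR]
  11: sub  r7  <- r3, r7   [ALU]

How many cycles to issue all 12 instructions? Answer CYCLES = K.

CYCLES = 7

t=0 i0:and.ALU ; RAW r1
t=1 i1,i2:st.MEM/and.ALU ; dual
t=2 i3,i4:add.ALU/st.MEM ; dual
t=3 i5:ld.MEM ; no-port MEM/MEM
t=4 i6,i7:st.MEM/and.ALU ; dual
t=5 i8,i9:beq.BR/add.ALU ; dual
t=6 i10,i11:blt.BR/sub.ALU ; dual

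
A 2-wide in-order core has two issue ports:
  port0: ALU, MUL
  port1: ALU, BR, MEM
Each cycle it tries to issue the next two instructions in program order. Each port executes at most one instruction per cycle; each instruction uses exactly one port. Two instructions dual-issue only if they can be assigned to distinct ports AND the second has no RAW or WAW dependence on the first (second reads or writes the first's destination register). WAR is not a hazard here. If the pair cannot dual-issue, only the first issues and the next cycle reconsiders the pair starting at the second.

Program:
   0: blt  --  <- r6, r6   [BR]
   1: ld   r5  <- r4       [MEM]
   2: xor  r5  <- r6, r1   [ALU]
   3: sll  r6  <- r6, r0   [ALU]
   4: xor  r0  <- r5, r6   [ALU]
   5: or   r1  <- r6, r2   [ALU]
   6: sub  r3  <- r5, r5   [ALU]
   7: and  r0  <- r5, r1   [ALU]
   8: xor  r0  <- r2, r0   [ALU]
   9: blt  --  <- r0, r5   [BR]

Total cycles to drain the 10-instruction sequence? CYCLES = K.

CYCLES = 7

[0] i0  blt  -- no-port BR/MEM
[1] i1  ld  -- WAW r5
[2] i2,i3  xor/sll  -- 2-wide
[3] i4,i5  xor/or  -- 2-wide
[4] i6,i7  sub/and  -- 2-wide
[5] i8  xor  -- RAW r0
[6] i9  blt  -- tail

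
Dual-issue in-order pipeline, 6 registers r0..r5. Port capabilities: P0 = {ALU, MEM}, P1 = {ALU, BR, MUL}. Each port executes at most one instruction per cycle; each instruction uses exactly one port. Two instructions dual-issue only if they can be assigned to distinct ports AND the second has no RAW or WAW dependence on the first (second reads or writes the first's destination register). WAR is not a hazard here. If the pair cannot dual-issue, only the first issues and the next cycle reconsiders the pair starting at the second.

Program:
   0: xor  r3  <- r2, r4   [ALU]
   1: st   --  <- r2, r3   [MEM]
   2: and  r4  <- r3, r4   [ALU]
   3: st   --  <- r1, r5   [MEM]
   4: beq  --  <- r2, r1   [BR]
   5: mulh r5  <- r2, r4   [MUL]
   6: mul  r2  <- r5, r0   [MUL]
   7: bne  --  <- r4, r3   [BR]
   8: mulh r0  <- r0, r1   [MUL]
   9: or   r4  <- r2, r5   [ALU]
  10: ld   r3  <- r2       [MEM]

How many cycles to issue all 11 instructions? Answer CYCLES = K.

CYCLES = 8

t=0 i0:xor.ALU ; RAW r3
t=1 i1&i2:st.MEM+and.ALU ; pair
t=2 i3&i4:st.MEM+beq.BR ; pair
t=3 i5:mulh.MUL ; no-port MUL/MUL
t=4 i6:mul.MUL ; no-port MUL/BR
t=5 i7:bne.BR ; no-port BR/MUL
t=6 i8&i9:mulh.MUL+or.ALU ; pair
t=7 i10:ld.MEM ; tail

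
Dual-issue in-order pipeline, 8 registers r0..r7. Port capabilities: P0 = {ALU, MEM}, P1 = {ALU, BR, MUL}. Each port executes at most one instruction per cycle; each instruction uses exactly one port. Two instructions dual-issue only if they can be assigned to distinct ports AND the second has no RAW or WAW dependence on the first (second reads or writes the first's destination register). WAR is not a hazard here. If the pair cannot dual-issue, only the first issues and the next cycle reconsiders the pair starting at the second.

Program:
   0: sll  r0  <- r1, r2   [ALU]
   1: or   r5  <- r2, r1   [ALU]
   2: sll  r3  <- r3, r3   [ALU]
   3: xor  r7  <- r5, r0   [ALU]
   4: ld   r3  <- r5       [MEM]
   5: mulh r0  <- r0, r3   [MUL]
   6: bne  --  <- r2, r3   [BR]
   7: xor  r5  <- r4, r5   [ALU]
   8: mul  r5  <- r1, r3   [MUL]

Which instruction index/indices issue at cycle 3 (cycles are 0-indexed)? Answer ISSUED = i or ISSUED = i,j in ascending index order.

ISSUED = 5

t=0 i0/i1:sll.ALU;or.ALU ; 2-wide
t=1 i2/i3:sll.ALU;xor.ALU ; 2-wide
t=2 i4:ld.MEM ; RAW r3
t=3 i5:mulh.MUL ; no-port MUL/BR
t=4 i6/i7:bne.BR;xor.ALU ; 2-wide
t=5 i8:mul.MUL ; tail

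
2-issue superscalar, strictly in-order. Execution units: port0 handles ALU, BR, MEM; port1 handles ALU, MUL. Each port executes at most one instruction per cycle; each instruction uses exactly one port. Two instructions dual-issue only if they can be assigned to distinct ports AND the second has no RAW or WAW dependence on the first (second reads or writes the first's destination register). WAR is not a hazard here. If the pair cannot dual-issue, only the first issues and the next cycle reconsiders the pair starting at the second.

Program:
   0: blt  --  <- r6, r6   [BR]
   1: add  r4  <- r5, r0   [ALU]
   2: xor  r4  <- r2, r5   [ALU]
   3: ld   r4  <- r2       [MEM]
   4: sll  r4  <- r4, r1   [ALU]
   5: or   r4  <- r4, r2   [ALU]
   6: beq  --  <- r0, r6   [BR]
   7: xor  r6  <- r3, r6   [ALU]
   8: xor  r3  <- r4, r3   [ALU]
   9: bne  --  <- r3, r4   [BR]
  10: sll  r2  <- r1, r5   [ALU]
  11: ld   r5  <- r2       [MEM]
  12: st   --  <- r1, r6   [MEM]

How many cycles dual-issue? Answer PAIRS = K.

PAIRS = 4

  cy0 -> i0/i1 (blt+add) dual
  cy1 -> i2 (xor) WAW r4
  cy2 -> i3 (ld) RAW+WAW r4
  cy3 -> i4 (sll) RAW+WAW r4
  cy4 -> i5/i6 (or+beq) dual
  cy5 -> i7/i8 (xor+xor) dual
  cy6 -> i9/i10 (bne+sll) dual
  cy7 -> i11 (ld) no-port MEM/MEM
  cy8 -> i12 (st) tail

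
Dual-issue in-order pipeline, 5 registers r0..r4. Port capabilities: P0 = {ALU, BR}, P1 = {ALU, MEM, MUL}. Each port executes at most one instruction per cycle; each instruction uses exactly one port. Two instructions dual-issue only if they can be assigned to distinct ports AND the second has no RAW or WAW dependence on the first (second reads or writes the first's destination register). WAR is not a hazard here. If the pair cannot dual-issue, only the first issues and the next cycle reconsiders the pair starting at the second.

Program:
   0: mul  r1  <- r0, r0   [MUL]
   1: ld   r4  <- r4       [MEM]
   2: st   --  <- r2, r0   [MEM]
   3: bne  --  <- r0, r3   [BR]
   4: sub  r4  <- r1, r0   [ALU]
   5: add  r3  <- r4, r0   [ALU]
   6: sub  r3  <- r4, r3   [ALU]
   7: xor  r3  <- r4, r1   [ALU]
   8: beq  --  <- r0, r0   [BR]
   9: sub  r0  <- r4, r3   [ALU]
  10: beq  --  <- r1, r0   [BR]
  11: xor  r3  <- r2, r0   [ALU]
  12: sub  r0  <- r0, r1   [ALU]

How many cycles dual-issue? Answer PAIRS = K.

  cy0 -> i0 (mul.MUL) no-port MUL/MEM
  cy1 -> i1 (ld.MEM) no-port MEM/MEM
  cy2 -> i2/i3 (st.MEM;bne.BR) 2-wide
  cy3 -> i4 (sub.ALU) RAW r4
  cy4 -> i5 (add.ALU) RAW+WAW r3
  cy5 -> i6 (sub.ALU) WAW r3
  cy6 -> i7/i8 (xor.ALU;beq.BR) 2-wide
  cy7 -> i9 (sub.ALU) RAW r0
  cy8 -> i10/i11 (beq.BR;xor.ALU) 2-wide
  cy9 -> i12 (sub.ALU) tail

PAIRS = 3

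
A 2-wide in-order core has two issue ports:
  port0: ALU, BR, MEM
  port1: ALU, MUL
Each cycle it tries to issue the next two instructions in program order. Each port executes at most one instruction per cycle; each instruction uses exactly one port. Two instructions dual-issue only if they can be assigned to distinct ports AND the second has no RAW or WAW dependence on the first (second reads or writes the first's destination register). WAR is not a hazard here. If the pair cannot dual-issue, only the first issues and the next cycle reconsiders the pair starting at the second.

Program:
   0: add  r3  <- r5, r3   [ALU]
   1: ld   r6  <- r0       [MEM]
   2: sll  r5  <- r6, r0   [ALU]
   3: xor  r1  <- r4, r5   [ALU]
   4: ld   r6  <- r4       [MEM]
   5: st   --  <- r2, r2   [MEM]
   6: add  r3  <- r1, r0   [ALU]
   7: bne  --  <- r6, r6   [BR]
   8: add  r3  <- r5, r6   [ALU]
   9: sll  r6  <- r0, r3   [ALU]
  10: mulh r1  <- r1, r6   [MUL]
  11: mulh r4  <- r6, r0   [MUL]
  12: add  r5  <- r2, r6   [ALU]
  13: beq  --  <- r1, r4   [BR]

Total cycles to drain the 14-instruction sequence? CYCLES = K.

t=0 i0/i1:add.ALU ld.MEM ; 2-wide
t=1 i2:sll.ALU ; RAW r5
t=2 i3/i4:xor.ALU ld.MEM ; 2-wide
t=3 i5/i6:st.MEM add.ALU ; 2-wide
t=4 i7/i8:bne.BR add.ALU ; 2-wide
t=5 i9:sll.ALU ; RAW r6
t=6 i10:mulh.MUL ; no-port MUL/MUL
t=7 i11/i12:mulh.MUL add.ALU ; 2-wide
t=8 i13:beq.BR ; tail

CYCLES = 9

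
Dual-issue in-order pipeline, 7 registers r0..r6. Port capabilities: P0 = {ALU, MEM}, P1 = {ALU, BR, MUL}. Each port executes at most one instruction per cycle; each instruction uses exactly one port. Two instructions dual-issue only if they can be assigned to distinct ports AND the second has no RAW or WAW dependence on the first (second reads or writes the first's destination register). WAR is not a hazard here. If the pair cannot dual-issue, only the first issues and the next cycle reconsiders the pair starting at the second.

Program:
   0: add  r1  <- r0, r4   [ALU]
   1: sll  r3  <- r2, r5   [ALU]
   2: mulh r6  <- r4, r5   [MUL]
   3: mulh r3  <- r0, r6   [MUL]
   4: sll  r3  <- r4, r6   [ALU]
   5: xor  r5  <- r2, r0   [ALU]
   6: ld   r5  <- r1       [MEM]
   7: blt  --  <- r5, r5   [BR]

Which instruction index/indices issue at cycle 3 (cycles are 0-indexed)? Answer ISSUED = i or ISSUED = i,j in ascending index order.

ISSUED = 4,5

0. add.ALU+sll.ALU @i0,i1  | 2-wide
1. mulh.MUL @i2  | no-port MUL/MUL
2. mulh.MUL @i3  | WAW r3
3. sll.ALU+xor.ALU @i4,i5  | 2-wide
4. ld.MEM @i6  | RAW r5
5. blt.BR @i7  | tail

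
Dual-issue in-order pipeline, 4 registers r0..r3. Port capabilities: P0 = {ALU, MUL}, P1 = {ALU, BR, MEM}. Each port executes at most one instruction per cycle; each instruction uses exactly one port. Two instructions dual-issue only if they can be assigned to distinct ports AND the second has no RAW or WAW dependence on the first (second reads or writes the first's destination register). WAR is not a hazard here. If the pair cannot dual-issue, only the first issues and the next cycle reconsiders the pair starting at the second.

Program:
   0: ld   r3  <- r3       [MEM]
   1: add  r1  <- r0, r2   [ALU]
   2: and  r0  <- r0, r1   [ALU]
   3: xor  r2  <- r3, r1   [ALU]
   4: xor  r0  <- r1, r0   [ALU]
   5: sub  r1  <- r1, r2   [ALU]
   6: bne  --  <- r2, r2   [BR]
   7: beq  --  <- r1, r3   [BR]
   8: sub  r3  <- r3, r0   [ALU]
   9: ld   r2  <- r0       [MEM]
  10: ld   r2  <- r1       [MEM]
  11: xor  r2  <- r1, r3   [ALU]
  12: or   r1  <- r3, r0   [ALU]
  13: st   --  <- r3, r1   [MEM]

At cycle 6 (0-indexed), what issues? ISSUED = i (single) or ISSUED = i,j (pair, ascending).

[0] i0,i1  ld add  -- dual
[1] i2,i3  and xor  -- dual
[2] i4,i5  xor sub  -- dual
[3] i6  bne  -- no-port BR/BR
[4] i7,i8  beq sub  -- dual
[5] i9  ld  -- no-port MEM/MEM
[6] i10  ld  -- WAW r2
[7] i11,i12  xor or  -- dual
[8] i13  st  -- tail

ISSUED = 10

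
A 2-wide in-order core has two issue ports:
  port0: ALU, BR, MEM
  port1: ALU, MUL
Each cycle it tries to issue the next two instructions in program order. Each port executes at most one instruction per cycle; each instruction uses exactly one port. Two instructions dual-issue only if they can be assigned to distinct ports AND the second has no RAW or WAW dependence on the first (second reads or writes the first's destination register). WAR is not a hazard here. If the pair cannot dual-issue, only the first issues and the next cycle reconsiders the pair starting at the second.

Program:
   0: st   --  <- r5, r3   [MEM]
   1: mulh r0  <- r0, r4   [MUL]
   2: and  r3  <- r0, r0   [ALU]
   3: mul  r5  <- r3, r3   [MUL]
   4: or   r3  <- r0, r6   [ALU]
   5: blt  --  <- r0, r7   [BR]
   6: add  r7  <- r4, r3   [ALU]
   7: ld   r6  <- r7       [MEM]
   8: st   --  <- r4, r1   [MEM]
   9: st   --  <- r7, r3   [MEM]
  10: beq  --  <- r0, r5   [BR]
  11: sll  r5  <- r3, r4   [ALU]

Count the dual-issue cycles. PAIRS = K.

PAIRS = 4

  cy0 -> i0&i1 (st.MEM+mulh.MUL) pair
  cy1 -> i2 (and.ALU) RAW r3
  cy2 -> i3&i4 (mul.MUL+or.ALU) pair
  cy3 -> i5&i6 (blt.BR+add.ALU) pair
  cy4 -> i7 (ld.MEM) no-port MEM/MEM
  cy5 -> i8 (st.MEM) no-port MEM/MEM
  cy6 -> i9 (st.MEM) no-port MEM/BR
  cy7 -> i10&i11 (beq.BR+sll.ALU) pair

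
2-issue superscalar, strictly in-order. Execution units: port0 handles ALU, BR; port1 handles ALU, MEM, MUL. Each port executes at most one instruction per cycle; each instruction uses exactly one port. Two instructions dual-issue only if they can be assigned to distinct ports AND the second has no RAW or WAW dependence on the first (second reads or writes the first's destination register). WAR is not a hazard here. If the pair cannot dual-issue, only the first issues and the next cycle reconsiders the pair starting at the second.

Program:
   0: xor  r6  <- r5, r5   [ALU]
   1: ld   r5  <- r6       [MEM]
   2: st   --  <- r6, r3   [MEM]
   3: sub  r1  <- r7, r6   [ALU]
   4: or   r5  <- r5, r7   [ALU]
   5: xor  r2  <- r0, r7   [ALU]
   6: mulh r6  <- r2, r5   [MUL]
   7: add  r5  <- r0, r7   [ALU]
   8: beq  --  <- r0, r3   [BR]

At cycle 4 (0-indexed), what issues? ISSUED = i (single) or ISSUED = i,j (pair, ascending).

ISSUED = 6,7

c0: i0 xor  RAW r6
c1: i1 ld  no-port MEM/MEM
c2: i2,i3 st/sub  dual
c3: i4,i5 or/xor  dual
c4: i6,i7 mulh/add  dual
c5: i8 beq  tail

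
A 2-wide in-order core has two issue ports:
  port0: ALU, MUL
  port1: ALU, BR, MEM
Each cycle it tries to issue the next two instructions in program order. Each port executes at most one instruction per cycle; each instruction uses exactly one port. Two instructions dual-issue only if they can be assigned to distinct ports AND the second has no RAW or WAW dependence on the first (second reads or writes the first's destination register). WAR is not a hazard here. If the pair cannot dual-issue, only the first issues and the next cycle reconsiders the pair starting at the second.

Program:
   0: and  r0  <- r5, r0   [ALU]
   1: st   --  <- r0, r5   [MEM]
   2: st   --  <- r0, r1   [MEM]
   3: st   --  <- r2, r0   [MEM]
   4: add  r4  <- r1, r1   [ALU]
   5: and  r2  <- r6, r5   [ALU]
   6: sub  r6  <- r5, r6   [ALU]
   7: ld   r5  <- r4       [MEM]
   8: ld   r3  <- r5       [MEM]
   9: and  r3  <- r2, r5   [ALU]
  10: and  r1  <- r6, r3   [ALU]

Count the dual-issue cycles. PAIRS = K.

  cy0 -> i0 (and.ALU) RAW r0
  cy1 -> i1 (st.MEM) no-port MEM/MEM
  cy2 -> i2 (st.MEM) no-port MEM/MEM
  cy3 -> i3&i4 (st.MEM/add.ALU) 2-wide
  cy4 -> i5&i6 (and.ALU/sub.ALU) 2-wide
  cy5 -> i7 (ld.MEM) no-port MEM/MEM
  cy6 -> i8 (ld.MEM) WAW r3
  cy7 -> i9 (and.ALU) RAW r3
  cy8 -> i10 (and.ALU) tail

PAIRS = 2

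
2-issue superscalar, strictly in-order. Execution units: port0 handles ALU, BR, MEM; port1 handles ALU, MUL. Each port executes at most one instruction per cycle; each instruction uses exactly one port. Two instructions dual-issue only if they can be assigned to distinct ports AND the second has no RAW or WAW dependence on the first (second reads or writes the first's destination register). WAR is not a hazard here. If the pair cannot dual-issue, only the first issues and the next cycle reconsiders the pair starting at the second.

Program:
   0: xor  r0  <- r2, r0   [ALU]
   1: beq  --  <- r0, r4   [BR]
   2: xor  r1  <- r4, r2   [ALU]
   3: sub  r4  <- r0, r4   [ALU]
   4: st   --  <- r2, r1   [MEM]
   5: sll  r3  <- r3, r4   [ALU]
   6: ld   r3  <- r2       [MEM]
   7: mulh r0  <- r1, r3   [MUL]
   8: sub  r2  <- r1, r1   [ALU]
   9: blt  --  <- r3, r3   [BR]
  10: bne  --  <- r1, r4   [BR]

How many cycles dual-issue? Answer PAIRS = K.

PAIRS = 3

  cy0 -> i0 (xor.ALU) RAW r0
  cy1 -> i1+i2 (beq.BR xor.ALU) 2-wide
  cy2 -> i3+i4 (sub.ALU st.MEM) 2-wide
  cy3 -> i5 (sll.ALU) WAW r3
  cy4 -> i6 (ld.MEM) RAW r3
  cy5 -> i7+i8 (mulh.MUL sub.ALU) 2-wide
  cy6 -> i9 (blt.BR) no-port BR/BR
  cy7 -> i10 (bne.BR) tail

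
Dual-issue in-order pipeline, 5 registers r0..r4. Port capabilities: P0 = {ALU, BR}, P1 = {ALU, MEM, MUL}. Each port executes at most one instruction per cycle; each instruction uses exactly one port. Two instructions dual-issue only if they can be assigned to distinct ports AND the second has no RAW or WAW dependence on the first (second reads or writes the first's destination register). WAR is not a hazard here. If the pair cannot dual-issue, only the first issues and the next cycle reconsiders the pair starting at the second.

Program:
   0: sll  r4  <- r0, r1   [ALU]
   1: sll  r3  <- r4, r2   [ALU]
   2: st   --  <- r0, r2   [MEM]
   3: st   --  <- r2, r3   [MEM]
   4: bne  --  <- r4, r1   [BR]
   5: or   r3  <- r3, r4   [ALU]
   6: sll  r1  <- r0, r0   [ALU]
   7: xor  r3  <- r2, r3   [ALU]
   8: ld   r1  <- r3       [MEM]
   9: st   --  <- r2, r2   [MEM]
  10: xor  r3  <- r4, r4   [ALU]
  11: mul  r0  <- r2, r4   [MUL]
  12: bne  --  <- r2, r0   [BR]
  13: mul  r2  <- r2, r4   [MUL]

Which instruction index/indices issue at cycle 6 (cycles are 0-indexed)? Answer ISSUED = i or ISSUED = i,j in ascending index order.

ISSUED = 9,10

t=0 i0:sll ; RAW r4
t=1 i1&i2:sll;st ; 2-wide
t=2 i3&i4:st;bne ; 2-wide
t=3 i5&i6:or;sll ; 2-wide
t=4 i7:xor ; RAW r3
t=5 i8:ld ; no-port MEM/MEM
t=6 i9&i10:st;xor ; 2-wide
t=7 i11:mul ; RAW r0
t=8 i12&i13:bne;mul ; 2-wide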